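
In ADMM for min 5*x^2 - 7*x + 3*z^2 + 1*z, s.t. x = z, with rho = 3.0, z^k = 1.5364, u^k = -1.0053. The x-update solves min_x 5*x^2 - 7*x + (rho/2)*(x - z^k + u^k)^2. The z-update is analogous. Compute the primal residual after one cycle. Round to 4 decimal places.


ADMM iteration with rho = 3.0, z^k = 1.5364, u^k = -1.0053
Step 1: x-update.
Minimize 5*x^2 - 7*x + (3.0/2)*(x - 1.5364 - 1.0053)^2
FOC: (2*5 + 3.0)*x = 7 + 3.0*(1.5364 + 1.0053)
x^{k+1} = 1.125
Step 2: z-update.
Minimize 3*z^2 + 1*z + (3.0/2)*(1.125 - z - 1.0053)^2
FOC: (2*3 + 3.0)*z = -1 + 3.0*(1.125 - 1.0053)
z^{k+1} = -0.0712
Step 3: u-update.
u^{k+1} = -1.0053 + 1.125 + 0.0712 = 0.1909
Step 4: Primal residual = |1.125 + 0.0712| = 1.1962


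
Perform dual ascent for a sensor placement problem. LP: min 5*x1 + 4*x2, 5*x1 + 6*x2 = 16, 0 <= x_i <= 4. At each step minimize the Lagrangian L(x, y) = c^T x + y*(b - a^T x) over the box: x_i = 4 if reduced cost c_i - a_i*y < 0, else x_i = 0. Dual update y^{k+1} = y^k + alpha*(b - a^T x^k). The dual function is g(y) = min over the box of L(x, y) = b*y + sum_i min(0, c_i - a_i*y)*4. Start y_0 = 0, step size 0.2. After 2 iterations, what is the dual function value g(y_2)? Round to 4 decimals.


Dual ascent for LP: min 5*x1 + 4*x2, 5*x1 + 6*x2 = 16, 0 <= x_i <= 4
Step 1: y^k = 0.0, reduced costs: (5.0, 4.0)
  x^k = (0.0, 0.0), subgradient = b - a^T x = 16.0
  y^{k+1} = 0.0 + 0.2*16.0 = 3.2
Step 2: y^k = 3.2, reduced costs: (-11.0, -15.2)
  x^k = (4.0, 4.0), subgradient = b - a^T x = -28.0
  y^{k+1} = 3.2 + 0.2*-28.0 = -2.4
Dual objective at y_2 = -2.4: reduced costs (17.0, 18.4), box minimizer x = (0.0, 0.0)
g(y_2) = b*y + (c1 - a1*y)*x1 + (c2 - a2*y)*x2 = 16*(-2.4) + 17.0*0.0 + 18.4*0.0 = -38.4 + 0.0 + 0.0 = -38.4


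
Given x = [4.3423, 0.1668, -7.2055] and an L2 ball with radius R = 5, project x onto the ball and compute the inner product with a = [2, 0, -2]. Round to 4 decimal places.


Step 1: Compute ||x|| (intermediates to 6 decimals).
||x|| = sqrt(4.3423^2 + 0.1668^2 + (-7.2055)^2) = 8.414429
Step 2: Project.
Since ||x|| > R, scale = R/||x|| = 5/8.414429 = 0.594217, proj(x) = scale * x
proj(x) = [2.580268, 0.099115, -4.281631]
Step 3: Dot product.
a^T * proj(x) = 2*2.580268 + 0*0.099115 - 2*(-4.281631) = 13.7238


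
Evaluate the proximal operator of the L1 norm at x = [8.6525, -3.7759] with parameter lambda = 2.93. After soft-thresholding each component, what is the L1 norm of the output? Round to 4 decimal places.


Soft-thresholding with lambda = 2.93:
prox(8.6525) = sign(8.6525)*max(|8.6525| - 2.93, 0) = 5.7225
prox(-3.7759) = sign(-3.7759)*max(|-3.7759| - 2.93, 0) = -0.8459
prox(x) = [5.7225, -0.8459]
||prox(x)||_1 = 5.7225 + 0.8459 = 6.5684


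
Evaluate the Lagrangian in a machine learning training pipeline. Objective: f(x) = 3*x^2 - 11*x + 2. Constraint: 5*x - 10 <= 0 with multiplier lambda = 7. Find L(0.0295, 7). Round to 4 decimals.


Step 1: Evaluate f(x).
f(0.0295) = 3*0.0295^2 - 11*0.0295 + 2 = 1.6781
Step 2: Evaluate g(x).
g(0.0295) = 5*0.0295 - 10 = -9.8525
Step 3: Compute Lagrangian.
L = 1.6781 + 7*-9.8525 = -67.2894


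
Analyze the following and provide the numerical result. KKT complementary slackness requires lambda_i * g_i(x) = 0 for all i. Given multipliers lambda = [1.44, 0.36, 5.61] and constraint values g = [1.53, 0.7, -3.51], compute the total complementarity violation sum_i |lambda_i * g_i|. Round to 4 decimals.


KKT complementary slackness check:
lambda_1 * g_1 = 1.44 * 1.53 = 2.2032
lambda_2 * g_2 = 0.36 * 0.7 = 0.252
lambda_3 * g_3 = 5.61 * -3.51 = -19.6911
Total violation = 2.2032 + 0.252 + 19.6911 = 22.1463


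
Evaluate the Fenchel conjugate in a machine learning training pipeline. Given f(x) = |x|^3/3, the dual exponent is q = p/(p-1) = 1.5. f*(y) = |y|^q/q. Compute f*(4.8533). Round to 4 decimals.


The conjugate exponent q satisfies 1/p + 1/q = 1.
p = 3, so q = 3/(3 - 1) = 1.5
|y|^q = 4.8533^1.5 = 10.6919
f*(4.8533) = 10.6919 / 1.5 = 7.1279


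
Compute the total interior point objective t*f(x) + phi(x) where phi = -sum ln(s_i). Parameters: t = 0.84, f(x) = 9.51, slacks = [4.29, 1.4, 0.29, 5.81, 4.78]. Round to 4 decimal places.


Step 1: Compute log-barrier.
ln values: [1.4563, 0.3365, -1.2379, 1.7596, 1.5644]
phi = -(1.4563 + 0.3365 - 1.2379 + 1.7596 + 1.5644) = -3.8789
Step 2: Compute augmented objective.
t*f(x) = 0.84*9.51 = 7.9884
Total = 7.9884 - 3.8789 = 4.1095


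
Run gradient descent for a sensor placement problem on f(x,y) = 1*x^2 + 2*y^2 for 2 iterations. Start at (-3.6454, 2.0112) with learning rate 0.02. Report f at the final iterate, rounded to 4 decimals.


Gradient descent on f(x,y) = 1*x^2 + 2*y^2.
Starting point: (-3.6454, 2.0112), alpha = 0.02
Step 1: grad_x = 2*1*-3.6454 = -7.2908, grad_y = 2*2*2.0112 = 8.0448
  x_1 = -3.6454 - 0.02*-7.2908 = -3.4996
  y_1 = 2.0112 - 0.02*8.0448 = 1.8503
Step 2: grad_x = 2*1*-3.4996 = -6.9992, grad_y = 2*2*1.8503 = 7.4012
  x_2 = -3.4996 - 0.02*-6.9992 = -3.3596
  y_2 = 1.8503 - 0.02*7.4012 = 1.7023
f(-3.3596, 1.7023) = 1*(-3.3596)^2 + 2*1.7023^2 = 17.0824


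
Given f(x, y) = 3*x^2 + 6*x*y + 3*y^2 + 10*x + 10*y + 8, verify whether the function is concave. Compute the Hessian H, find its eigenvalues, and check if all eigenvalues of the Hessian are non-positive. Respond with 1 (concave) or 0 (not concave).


The Hessian of f(x,y) = 3*x^2 + 6*x*y + 3*y^2 + 10*x + 10*y + 8 is:
H = [[6, 6], [6, 6]]
Trace = 6 + 6 = 12
Determinant = 6*6 - (6)^2 = 0
Discriminant = (12)^2 - 4*0 = 144.0
Eigenvalues: lambda_1 = 0.0, lambda_2 = 12.0
The function is not concave.

0


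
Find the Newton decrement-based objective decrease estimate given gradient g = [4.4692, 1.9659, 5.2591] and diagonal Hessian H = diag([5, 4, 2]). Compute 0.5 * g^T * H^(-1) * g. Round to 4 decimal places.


Step 1: H is diagonal, so H^(-1) * g = [0.8938, 0.4915, 2.6296].
Step 2: g^T H^(-1) g = sum_i g_i^2 / H_ii
  = (4.4692)^2/5 + (1.9659)^2/4 + (5.2591)^2/2
  = 3.9947 + 0.9662 + 13.8291 = 18.79
Step 3: Objective decrease = 0.5 * g^T H^(-1) g = 9.395


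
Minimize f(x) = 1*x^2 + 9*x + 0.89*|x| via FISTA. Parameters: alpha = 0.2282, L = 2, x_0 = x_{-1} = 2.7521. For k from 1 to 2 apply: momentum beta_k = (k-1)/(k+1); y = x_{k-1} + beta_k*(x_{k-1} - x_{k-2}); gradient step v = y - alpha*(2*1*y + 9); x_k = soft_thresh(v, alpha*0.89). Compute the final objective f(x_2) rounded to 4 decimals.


FISTA on f(x) = 1*x^2 + 9*x + 0.89*|x|
L = 2, alpha = 0.2282
Iteration 1: beta = 0.0, y = 2.7521 + 0.0*(2.7521 - 2.7521) = 2.7521
  grad(y) = 14.5042, v = y - alpha*grad = -0.5578
  prox(v) = soft_thresh(-0.5578, 0.2031) = -0.3547
Iteration 2: beta = 0.3333, y = -0.3547 + 0.3333*(-0.3547 - 2.7521) = -1.3902
  grad(y) = 6.2195, v = y - alpha*grad = -2.8095
  prox(v) = soft_thresh(-2.8095, 0.2031) = -2.6064
f(x_2) = 1*(-2.6064)^2 + 9*(-2.6064) + 0.89*|-2.6064| = -14.3447


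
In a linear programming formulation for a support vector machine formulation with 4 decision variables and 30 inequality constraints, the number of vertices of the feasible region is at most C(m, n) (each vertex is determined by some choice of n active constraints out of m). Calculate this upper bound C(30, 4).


Each vertex corresponds to some choice of n active constraints out of m, so the number of vertices is at most C(m, n) = m! / (n!(m-n)!).
m = 30, n = 4
Numerator: 30 * 29 * 28 * 27
Denominator: 4! = 24
C(30, 4) = 27405


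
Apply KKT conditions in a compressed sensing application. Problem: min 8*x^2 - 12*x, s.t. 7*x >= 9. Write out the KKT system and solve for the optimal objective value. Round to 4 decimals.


Step 1: Try lambda = 0 (constraint inactive).
x_unc = 12/(2*8) = 0.75
Check: 7*0.75 = 5.25 < 9 -- violated!
Step 2: Constraint must be active: 7*x = 9
x* = 9/7 = 1.2857 (rounded; the exact value 9/7 is used below)
lambda = (2*8*(9/7) - 12)/7 = 1.2245
Step 3: Compute optimal value.
f(x*) = 8*(9/7)^2 - 12*(9/7) = -2.2041


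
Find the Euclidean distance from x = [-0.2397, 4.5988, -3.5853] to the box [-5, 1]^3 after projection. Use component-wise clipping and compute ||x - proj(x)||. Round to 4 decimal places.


Project each component onto [-5, 1].
clip(-0.2397) = -0.2397, clip(4.5988) = 1.0, clip(-3.5853) = -3.5853
Projection = [-0.2397, 1.0, -3.5853]
Squared diffs: [0.0, 12.9514, 0.0]
Distance = sqrt(12.9514) = 3.5988


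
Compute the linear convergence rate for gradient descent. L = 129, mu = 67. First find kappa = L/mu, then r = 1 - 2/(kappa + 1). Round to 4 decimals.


Step 1: Compute the condition number.
kappa = L/mu = 129/67 = 1.9254
Step 2: Compute the convergence rate.
r = 1 - 2/(kappa + 1) = 1 - 2*mu/(L + mu) = (L - mu)/(L + mu) = 62/196 = 0.3163


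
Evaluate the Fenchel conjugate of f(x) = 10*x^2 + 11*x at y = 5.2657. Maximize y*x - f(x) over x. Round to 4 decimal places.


f*(y) = sup_x {y*x - a*x^2 - b*x} = sup_x {(y-b)*x - a*x^2}
FOC: (y - b) - 2a*x = 0 => x* = (y - b)/(2a)
x* = (5.2657 - 11)/(2*10) = -0.2867
f*(5.2657) = (y-b)^2/(4a) = (5.2657 - 11)^2/(4*10)
= 32.8822/40 = 0.8221


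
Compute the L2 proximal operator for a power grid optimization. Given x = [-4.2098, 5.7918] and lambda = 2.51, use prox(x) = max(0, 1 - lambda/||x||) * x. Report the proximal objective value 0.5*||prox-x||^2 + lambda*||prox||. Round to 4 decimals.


Step 1: Compute ||x||.
||x|| = 7.1601
Step 2: Compute scaling factor.
scale = max(0, 1 - 2.51/7.1601) = 0.6494
Step 3: prox(x) = [-2.734, 3.7615]
||prox(x)|| = 4.6501
Step 4: Proximal objective.
0.5*||prox-x||^2 = 3.1501
lambda*||prox|| = 11.6718
Total = 14.8219


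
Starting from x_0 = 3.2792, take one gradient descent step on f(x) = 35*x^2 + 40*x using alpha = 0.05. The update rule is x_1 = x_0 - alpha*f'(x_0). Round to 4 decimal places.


We compute the gradient at x_0 and apply the update.
f'(x) = 70*x + 40
f'(3.2792) = 70*3.2792 + 40 = 269.544
x_1 = 3.2792 - 0.05*269.544 = -10.198


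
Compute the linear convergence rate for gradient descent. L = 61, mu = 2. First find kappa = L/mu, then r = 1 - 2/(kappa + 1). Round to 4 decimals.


Step 1: Compute the condition number.
kappa = L/mu = 61/2 = 30.5
Step 2: Compute the convergence rate.
r = 1 - 2/(kappa + 1) = 1 - 2*mu/(L + mu) = (L - mu)/(L + mu) = 59/63 = 0.9365


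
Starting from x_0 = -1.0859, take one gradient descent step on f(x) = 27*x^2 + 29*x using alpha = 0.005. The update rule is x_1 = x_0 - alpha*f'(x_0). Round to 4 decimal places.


We compute the gradient at x_0 and apply the update.
f'(x) = 54*x + 29
f'(-1.0859) = 54*-1.0859 + 29 = -29.6386
x_1 = -1.0859 - 0.005*-29.6386 = -0.9377


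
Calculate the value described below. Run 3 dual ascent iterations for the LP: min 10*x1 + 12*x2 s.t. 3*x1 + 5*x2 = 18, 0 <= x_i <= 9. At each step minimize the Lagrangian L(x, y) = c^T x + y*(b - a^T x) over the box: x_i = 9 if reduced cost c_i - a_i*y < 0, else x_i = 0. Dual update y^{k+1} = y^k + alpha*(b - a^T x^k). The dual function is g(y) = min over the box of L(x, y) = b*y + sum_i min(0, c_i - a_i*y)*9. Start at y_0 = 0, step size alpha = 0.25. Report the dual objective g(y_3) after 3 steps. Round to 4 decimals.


Dual ascent for LP: min 10*x1 + 12*x2, 3*x1 + 5*x2 = 18, 0 <= x_i <= 9
Step 1: y^k = 0.0, reduced costs: (10.0, 12.0)
  x^k = (0.0, 0.0), subgradient = b - a^T x = 18.0
  y^{k+1} = 0.0 + 0.25*18.0 = 4.5
Step 2: y^k = 4.5, reduced costs: (-3.5, -10.5)
  x^k = (9.0, 9.0), subgradient = b - a^T x = -54.0
  y^{k+1} = 4.5 + 0.25*-54.0 = -9.0
Step 3: y^k = -9.0, reduced costs: (37.0, 57.0)
  x^k = (0.0, 0.0), subgradient = b - a^T x = 18.0
  y^{k+1} = -9.0 + 0.25*18.0 = -4.5
Dual objective at y_3 = -4.5: reduced costs (23.5, 34.5), box minimizer x = (0.0, 0.0)
g(y_3) = b*y + (c1 - a1*y)*x1 + (c2 - a2*y)*x2 = 18*(-4.5) + 23.5*0.0 + 34.5*0.0 = -81.0 + 0.0 + 0.0 = -81.0


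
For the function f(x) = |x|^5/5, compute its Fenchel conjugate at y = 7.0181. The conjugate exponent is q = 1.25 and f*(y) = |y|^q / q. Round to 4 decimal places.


The conjugate exponent q satisfies 1/p + 1/q = 1.
p = 5, so q = 5/(5 - 1) = 1.25
|y|^q = 7.0181^1.25 = 11.4228
f*(7.0181) = 11.4228 / 1.25 = 9.1383


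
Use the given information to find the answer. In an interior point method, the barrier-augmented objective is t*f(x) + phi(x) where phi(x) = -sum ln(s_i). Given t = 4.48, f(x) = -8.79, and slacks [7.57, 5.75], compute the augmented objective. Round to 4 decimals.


Step 1: Compute log-barrier.
ln values: [2.0242, 1.7492]
phi = -(2.0242 + 1.7492) = -3.7734
Step 2: Compute augmented objective.
t*f(x) = 4.48*-8.79 = -39.3792
Total = -39.3792 - 3.7734 = -43.1526


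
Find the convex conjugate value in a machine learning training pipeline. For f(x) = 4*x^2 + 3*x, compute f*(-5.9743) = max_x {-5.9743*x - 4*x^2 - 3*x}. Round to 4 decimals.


f*(y) = sup_x {y*x - a*x^2 - b*x} = sup_x {(y-b)*x - a*x^2}
FOC: (y - b) - 2a*x = 0 => x* = (y - b)/(2a)
x* = (-5.9743 - 3)/(2*4) = -1.1218
f*(-5.9743) = (y-b)^2/(4a) = (-5.9743 - 3)^2/(4*4)
= 80.5381/16 = 5.0336


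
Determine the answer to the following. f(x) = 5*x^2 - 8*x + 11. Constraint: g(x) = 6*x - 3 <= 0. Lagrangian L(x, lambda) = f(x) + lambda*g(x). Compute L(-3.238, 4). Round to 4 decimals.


Step 1: Evaluate f(x).
f(-3.238) = 5*(-3.238)^2 - 8*(-3.238) + 11 = 89.3272
Step 2: Evaluate g(x).
g(-3.238) = 6*-3.238 - 3 = -22.428
Step 3: Compute Lagrangian.
L = 89.3272 + 4*-22.428 = -0.3848


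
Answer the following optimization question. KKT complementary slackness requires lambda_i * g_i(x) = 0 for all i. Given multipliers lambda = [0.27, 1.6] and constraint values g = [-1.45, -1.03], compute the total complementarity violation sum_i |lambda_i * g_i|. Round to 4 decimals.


KKT complementary slackness check:
lambda_1 * g_1 = 0.27 * -1.45 = -0.3915
lambda_2 * g_2 = 1.6 * -1.03 = -1.648
Total violation = 0.3915 + 1.648 = 2.0395


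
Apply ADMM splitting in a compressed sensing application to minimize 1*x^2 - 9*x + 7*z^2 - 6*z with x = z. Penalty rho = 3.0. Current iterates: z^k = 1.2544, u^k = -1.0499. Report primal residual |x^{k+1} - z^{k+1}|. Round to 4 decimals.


ADMM iteration with rho = 3.0, z^k = 1.2544, u^k = -1.0499
Step 1: x-update.
Minimize 1*x^2 - 9*x + (3.0/2)*(x - 1.2544 - 1.0499)^2
FOC: (2*1 + 3.0)*x = 9 + 3.0*(1.2544 + 1.0499)
x^{k+1} = 3.1826
Step 2: z-update.
Minimize 7*z^2 - 6*z + (3.0/2)*(3.1826 - z - 1.0499)^2
FOC: (2*7 + 3.0)*z = 6 + 3.0*(3.1826 - 1.0499)
z^{k+1} = 0.7293
Step 3: u-update.
u^{k+1} = -1.0499 + 3.1826 - 0.7293 = 1.4034
Step 4: Primal residual = |3.1826 - 0.7293| = 2.4533


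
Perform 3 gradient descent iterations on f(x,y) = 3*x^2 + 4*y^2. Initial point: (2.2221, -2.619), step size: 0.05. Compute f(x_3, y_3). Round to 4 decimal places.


Gradient descent on f(x,y) = 3*x^2 + 4*y^2.
Starting point: (2.2221, -2.619), alpha = 0.05
Step 1: grad_x = 2*3*2.2221 = 13.3326, grad_y = 2*4*-2.619 = -20.952
  x_1 = 2.2221 - 0.05*13.3326 = 1.5555
  y_1 = -2.619 - 0.05*-20.952 = -1.5714
Step 2: grad_x = 2*3*1.5555 = 9.3328, grad_y = 2*4*-1.5714 = -12.5712
  x_2 = 1.5555 - 0.05*9.3328 = 1.0888
  y_2 = -1.5714 - 0.05*-12.5712 = -0.9428
Step 3: grad_x = 2*3*1.0888 = 6.533, grad_y = 2*4*-0.9428 = -7.5427
  x_3 = 1.0888 - 0.05*6.533 = 0.7622
  y_3 = -0.9428 - 0.05*-7.5427 = -0.5657
f(0.7622, -0.5657) = 3*0.7622^2 + 4*(-0.5657)^2 = 3.0228


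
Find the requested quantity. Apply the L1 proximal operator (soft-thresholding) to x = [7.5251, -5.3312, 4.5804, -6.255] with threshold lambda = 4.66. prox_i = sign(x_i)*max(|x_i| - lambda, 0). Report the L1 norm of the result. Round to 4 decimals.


Soft-thresholding with lambda = 4.66:
prox(7.5251) = sign(7.5251)*max(|7.5251| - 4.66, 0) = 2.8651
prox(-5.3312) = sign(-5.3312)*max(|-5.3312| - 4.66, 0) = -0.6712
prox(4.5804) = sign(4.5804)*max(|4.5804| - 4.66, 0) = 0.0
prox(-6.255) = sign(-6.255)*max(|-6.255| - 4.66, 0) = -1.595
prox(x) = [2.8651, -0.6712, 0.0, -1.595]
||prox(x)||_1 = 2.8651 + 0.6712 + 0.0 + 1.595 = 5.1313


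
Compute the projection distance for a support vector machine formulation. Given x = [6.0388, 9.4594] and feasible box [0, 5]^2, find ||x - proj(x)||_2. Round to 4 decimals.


Project each component onto [0, 5].
clip(6.0388) = 5.0, clip(9.4594) = 5.0
Projection = [5.0, 5.0]
Squared diffs: [1.0791, 19.8862]
Distance = sqrt(20.9653) = 4.5788


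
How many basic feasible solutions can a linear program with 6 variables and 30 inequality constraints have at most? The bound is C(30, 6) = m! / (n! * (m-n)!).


Each vertex corresponds to some choice of n active constraints out of m, so the number of vertices is at most C(m, n) = m! / (n!(m-n)!).
m = 30, n = 6
Numerator: 30 * 29 * 28 * 27 * 26 * 25
Denominator: 6! = 720
C(30, 6) = 593775


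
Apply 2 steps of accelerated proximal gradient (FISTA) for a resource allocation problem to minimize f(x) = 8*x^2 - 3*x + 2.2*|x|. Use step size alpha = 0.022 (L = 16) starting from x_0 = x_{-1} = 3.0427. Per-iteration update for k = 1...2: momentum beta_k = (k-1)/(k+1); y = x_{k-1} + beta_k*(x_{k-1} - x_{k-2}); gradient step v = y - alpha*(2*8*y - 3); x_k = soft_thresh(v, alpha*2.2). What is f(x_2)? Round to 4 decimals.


FISTA on f(x) = 8*x^2 - 3*x + 2.2*|x|
L = 16, alpha = 0.022
Iteration 1: beta = 0.0, y = 3.0427 + 0.0*(3.0427 - 3.0427) = 3.0427
  grad(y) = 45.6832, v = y - alpha*grad = 2.0377
  prox(v) = soft_thresh(2.0377, 0.0484) = 1.9893
Iteration 2: beta = 0.3333, y = 1.9893 + 0.3333*(1.9893 - 3.0427) = 1.6381
  grad(y) = 23.21, v = y - alpha*grad = 1.1275
  prox(v) = soft_thresh(1.1275, 0.0484) = 1.0791
f(x_2) = 8*1.0791^2 - 3*1.0791 + 2.2*|1.0791| = 8.4525


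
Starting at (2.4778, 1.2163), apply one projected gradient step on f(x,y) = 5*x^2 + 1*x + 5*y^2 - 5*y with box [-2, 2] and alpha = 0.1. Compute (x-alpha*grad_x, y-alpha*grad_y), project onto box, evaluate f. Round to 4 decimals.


Step 1: Compute gradient at (2.4778, 1.2163).
grad_x = 2*5*2.4778 + 1 = 25.778
grad_y = 2*5*1.2163 - 5 = 7.163
Step 2: Gradient step.
x_raw = 2.4778 - 0.1*25.778 = -0.1
y_raw = 1.2163 - 0.1*7.163 = 0.5
Step 3: Project onto [-2, 2].
x_proj = clip(-0.1) = -0.1
y_proj = clip(0.5) = 0.5
Step 4: Evaluate f.
f(-0.1, 0.5) = -1.3


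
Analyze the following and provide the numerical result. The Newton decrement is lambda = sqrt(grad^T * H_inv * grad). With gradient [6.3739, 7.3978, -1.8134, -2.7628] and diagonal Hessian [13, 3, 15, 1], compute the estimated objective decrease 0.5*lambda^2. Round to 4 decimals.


Step 1: H is diagonal, so H^(-1) * g = [0.4903, 2.4659, -0.1209, -2.7628].
Step 2: g^T H^(-1) g = sum_i g_i^2 / H_ii
  = (6.3739)^2/13 + (7.3978)^2/3 + (-1.8134)^2/15 + (-2.7628)^2/1
  = 3.1251 + 18.2425 + 0.2192 + 7.6331 = 29.2199
Step 3: Objective decrease = 0.5 * g^T H^(-1) g = 14.6099


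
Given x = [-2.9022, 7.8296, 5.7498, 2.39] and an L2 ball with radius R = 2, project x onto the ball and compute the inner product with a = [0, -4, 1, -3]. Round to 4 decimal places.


Step 1: Compute ||x|| (intermediates to 6 decimals).
||x|| = sqrt((-2.9022)^2 + 7.8296^2 + 5.7498^2 + 2.39^2) = 10.416223
Step 2: Project.
Since ||x|| > R, scale = R/||x|| = 2/10.416223 = 0.192008, proj(x) = scale * x
proj(x) = [-0.557246, 1.503346, 1.104008, 0.458899]
Step 3: Dot product.
a^T * proj(x) = 0*(-0.557246) - 4*1.503346 + 1*1.104008 - 3*0.458899 = -6.2861


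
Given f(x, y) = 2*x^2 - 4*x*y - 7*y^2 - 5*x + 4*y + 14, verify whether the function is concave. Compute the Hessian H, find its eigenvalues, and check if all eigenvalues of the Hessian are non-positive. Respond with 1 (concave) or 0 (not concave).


The Hessian of f(x,y) = 2*x^2 - 4*x*y - 7*y^2 - 5*x + 4*y + 14 is:
H = [[4, -4], [-4, -14]]
Trace = 4 - 14 = -10
Determinant = 4*-14 - (-4)^2 = -72
Discriminant = (-10)^2 - 4*-72 = 388.0
Eigenvalues: lambda_1 = -14.8489, lambda_2 = 4.8489
The function is not concave.

0


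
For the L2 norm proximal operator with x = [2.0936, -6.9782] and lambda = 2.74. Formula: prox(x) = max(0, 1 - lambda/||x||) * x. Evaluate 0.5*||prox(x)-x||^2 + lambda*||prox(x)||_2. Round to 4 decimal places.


Step 1: Compute ||x||.
||x|| = 7.2855
Step 2: Compute scaling factor.
scale = max(0, 1 - 2.74/7.2855) = 0.6239
Step 3: prox(x) = [1.3062, -4.3538]
||prox(x)|| = 4.5455
Step 4: Proximal objective.
0.5*||prox-x||^2 = 3.7538
lambda*||prox|| = 12.4547
Total = 16.2085


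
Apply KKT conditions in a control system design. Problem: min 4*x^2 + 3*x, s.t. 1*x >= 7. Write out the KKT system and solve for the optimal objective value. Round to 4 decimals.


Step 1: Try lambda = 0 (constraint inactive).
x_unc = -3/(2*4) = -0.375
Check: 1*-0.375 = -0.375 < 7 -- violated!
Step 2: Constraint must be active: 1*x = 7
x* = 7/1 = 7.0
lambda = (2*4*7.0 + 3)/1 = 59.0
Step 3: Compute optimal value.
f(x*) = 4*7.0^2 + 3*7.0 = 217.0


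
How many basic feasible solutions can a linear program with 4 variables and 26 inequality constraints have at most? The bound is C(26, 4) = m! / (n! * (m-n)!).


Each vertex corresponds to some choice of n active constraints out of m, so the number of vertices is at most C(m, n) = m! / (n!(m-n)!).
m = 26, n = 4
Numerator: 26 * 25 * 24 * 23
Denominator: 4! = 24
C(26, 4) = 14950


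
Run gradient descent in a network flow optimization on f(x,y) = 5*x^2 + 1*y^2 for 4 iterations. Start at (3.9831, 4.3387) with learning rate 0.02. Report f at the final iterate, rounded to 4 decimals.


Gradient descent on f(x,y) = 5*x^2 + 1*y^2.
Starting point: (3.9831, 4.3387), alpha = 0.02
Step 1: grad_x = 2*5*3.9831 = 39.831, grad_y = 2*1*4.3387 = 8.6774
  x_1 = 3.9831 - 0.02*39.831 = 3.1865
  y_1 = 4.3387 - 0.02*8.6774 = 4.1652
Step 2: grad_x = 2*5*3.1865 = 31.8648, grad_y = 2*1*4.1652 = 8.3303
  x_2 = 3.1865 - 0.02*31.8648 = 2.5492
  y_2 = 4.1652 - 0.02*8.3303 = 3.9985
Step 3: grad_x = 2*5*2.5492 = 25.4918, grad_y = 2*1*3.9985 = 7.9971
  x_3 = 2.5492 - 0.02*25.4918 = 2.0393
  y_3 = 3.9985 - 0.02*7.9971 = 3.8386
Step 4: grad_x = 2*5*2.0393 = 20.3935, grad_y = 2*1*3.8386 = 7.6772
  x_4 = 2.0393 - 0.02*20.3935 = 1.6315
  y_4 = 3.8386 - 0.02*7.6772 = 3.6851
f(1.6315, 3.6851) = 5*1.6315^2 + 1*3.6851^2 = 26.8883


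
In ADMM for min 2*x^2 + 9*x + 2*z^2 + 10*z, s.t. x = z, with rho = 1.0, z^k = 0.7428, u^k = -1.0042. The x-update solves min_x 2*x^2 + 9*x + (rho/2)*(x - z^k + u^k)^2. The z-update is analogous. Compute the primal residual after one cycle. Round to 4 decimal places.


ADMM iteration with rho = 1.0, z^k = 0.7428, u^k = -1.0042
Step 1: x-update.
Minimize 2*x^2 + 9*x + (1.0/2)*(x - 0.7428 - 1.0042)^2
FOC: (2*2 + 1.0)*x = -9 + 1.0*(0.7428 + 1.0042)
x^{k+1} = -1.4506
Step 2: z-update.
Minimize 2*z^2 + 10*z + (1.0/2)*(-1.4506 - z - 1.0042)^2
FOC: (2*2 + 1.0)*z = -10 + 1.0*(-1.4506 - 1.0042)
z^{k+1} = -2.491
Step 3: u-update.
u^{k+1} = -1.0042 - 1.4506 + 2.491 = 0.0362
Step 4: Primal residual = |-1.4506 + 2.491| = 1.0404


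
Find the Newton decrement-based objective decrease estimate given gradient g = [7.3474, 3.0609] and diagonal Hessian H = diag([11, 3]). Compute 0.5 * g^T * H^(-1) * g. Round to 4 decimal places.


Step 1: H is diagonal, so H^(-1) * g = [0.6679, 1.0203].
Step 2: g^T H^(-1) g = sum_i g_i^2 / H_ii
  = (7.3474)^2/11 + (3.0609)^2/3
  = 4.9077 + 3.123 = 8.0307
Step 3: Objective decrease = 0.5 * g^T H^(-1) g = 4.0153


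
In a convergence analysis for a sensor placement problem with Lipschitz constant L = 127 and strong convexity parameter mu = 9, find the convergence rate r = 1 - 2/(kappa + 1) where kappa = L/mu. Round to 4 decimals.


Step 1: Compute the condition number.
kappa = L/mu = 127/9 = 14.1111
Step 2: Compute the convergence rate.
r = 1 - 2/(kappa + 1) = 1 - 2*mu/(L + mu) = (L - mu)/(L + mu) = 118/136 = 0.8676


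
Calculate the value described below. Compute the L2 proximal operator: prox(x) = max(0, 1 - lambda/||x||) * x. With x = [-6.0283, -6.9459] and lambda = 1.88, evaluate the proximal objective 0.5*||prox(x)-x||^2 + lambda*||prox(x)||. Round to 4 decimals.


Step 1: Compute ||x||.
||x|| = 9.1971
Step 2: Compute scaling factor.
scale = max(0, 1 - 1.88/9.1971) = 0.7956
Step 3: prox(x) = [-4.796, -5.5261]
||prox(x)|| = 7.3171
Step 4: Proximal objective.
0.5*||prox-x||^2 = 1.7672
lambda*||prox|| = 13.7561
Total = 15.5233


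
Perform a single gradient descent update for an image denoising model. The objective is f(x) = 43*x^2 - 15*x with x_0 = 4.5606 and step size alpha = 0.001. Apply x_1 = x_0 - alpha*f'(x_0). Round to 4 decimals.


We compute the gradient at x_0 and apply the update.
f'(x) = 86*x - 15
f'(4.5606) = 86*4.5606 - 15 = 377.2116
x_1 = 4.5606 - 0.001*377.2116 = 4.1834


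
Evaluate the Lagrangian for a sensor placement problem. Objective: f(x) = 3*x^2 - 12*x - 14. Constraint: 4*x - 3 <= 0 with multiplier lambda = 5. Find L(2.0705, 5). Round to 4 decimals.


Step 1: Evaluate f(x).
f(2.0705) = 3*2.0705^2 - 12*2.0705 - 14 = -25.9851
Step 2: Evaluate g(x).
g(2.0705) = 4*2.0705 - 3 = 5.282
Step 3: Compute Lagrangian.
L = -25.9851 + 5*5.282 = 0.4249


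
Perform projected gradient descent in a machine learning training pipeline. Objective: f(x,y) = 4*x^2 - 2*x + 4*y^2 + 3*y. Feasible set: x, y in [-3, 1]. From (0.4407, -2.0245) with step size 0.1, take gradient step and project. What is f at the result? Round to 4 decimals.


Step 1: Compute gradient at (0.4407, -2.0245).
grad_x = 2*4*0.4407 - 2 = 1.5256
grad_y = 2*4*-2.0245 + 3 = -13.196
Step 2: Gradient step.
x_raw = 0.4407 - 0.1*1.5256 = 0.2881
y_raw = -2.0245 - 0.1*-13.196 = -0.7049
Step 3: Project onto [-3, 1].
x_proj = clip(0.2881) = 0.2881
y_proj = clip(-0.7049) = -0.7049
Step 4: Evaluate f.
f(0.2881, -0.7049) = -0.3713


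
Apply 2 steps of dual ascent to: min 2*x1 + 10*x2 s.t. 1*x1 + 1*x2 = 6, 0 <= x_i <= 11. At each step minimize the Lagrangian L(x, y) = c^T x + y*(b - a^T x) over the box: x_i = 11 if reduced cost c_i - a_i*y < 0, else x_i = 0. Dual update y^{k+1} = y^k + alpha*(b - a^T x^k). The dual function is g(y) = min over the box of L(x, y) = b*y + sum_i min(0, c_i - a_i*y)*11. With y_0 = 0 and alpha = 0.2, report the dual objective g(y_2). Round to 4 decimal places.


Dual ascent for LP: min 2*x1 + 10*x2, 1*x1 + 1*x2 = 6, 0 <= x_i <= 11
Step 1: y^k = 0.0, reduced costs: (2.0, 10.0)
  x^k = (0.0, 0.0), subgradient = b - a^T x = 6.0
  y^{k+1} = 0.0 + 0.2*6.0 = 1.2
Step 2: y^k = 1.2, reduced costs: (0.8, 8.8)
  x^k = (0.0, 0.0), subgradient = b - a^T x = 6.0
  y^{k+1} = 1.2 + 0.2*6.0 = 2.4
Dual objective at y_2 = 2.4: reduced costs (-0.4, 7.6), box minimizer x = (11.0, 0.0)
g(y_2) = b*y + (c1 - a1*y)*x1 + (c2 - a2*y)*x2 = 6*2.4 + (-0.4)*11.0 + 7.6*0.0 = 14.4 - 4.4 + 0.0 = 10.0


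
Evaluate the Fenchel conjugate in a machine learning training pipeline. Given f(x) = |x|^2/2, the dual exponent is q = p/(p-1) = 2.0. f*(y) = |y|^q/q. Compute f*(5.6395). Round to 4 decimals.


The conjugate exponent q satisfies 1/p + 1/q = 1.
p = 2, so q = 2/(2 - 1) = 2.0
|y|^q = 5.6395^2.0 = 31.804
f*(5.6395) = 31.804 / 2.0 = 15.902


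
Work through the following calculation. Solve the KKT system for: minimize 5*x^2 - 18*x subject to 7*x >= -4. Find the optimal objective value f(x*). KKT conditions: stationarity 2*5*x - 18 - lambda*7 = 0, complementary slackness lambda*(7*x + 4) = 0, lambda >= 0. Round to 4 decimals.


Step 1: Try lambda = 0 (constraint inactive).
Stationarity: 2*5*x - 18 = 0
x* = 18/(2*5) = 1.8
Check constraint: 7*1.8 = 12.6 >= -4 -- satisfied.
Step 2: Compute optimal value.
f(x*) = 5*1.8^2 - 18*1.8 = -16.2


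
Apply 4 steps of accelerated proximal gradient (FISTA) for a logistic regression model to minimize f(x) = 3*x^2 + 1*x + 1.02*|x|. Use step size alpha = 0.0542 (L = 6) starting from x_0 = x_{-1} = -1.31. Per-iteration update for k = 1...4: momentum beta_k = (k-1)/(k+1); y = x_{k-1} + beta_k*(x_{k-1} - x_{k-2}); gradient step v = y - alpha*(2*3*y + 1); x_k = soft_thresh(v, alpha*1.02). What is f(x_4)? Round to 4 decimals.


FISTA on f(x) = 3*x^2 + 1*x + 1.02*|x|
L = 6, alpha = 0.0542
Iteration 1: beta = 0.0, y = -1.31 + 0.0*(-1.31 + 1.31) = -1.31
  grad(y) = -6.86, v = y - alpha*grad = -0.9382
  prox(v) = soft_thresh(-0.9382, 0.0553) = -0.8829
Iteration 2: beta = 0.3333, y = -0.8829 + 0.3333*(-0.8829 + 1.31) = -0.7405
  grad(y) = -3.4432, v = y - alpha*grad = -0.5539
  prox(v) = soft_thresh(-0.5539, 0.0553) = -0.4986
Iteration 3: beta = 0.5, y = -0.4986 + 0.5*(-0.4986 + 0.8829) = -0.3065
  grad(y) = -0.839, v = y - alpha*grad = -0.261
  prox(v) = soft_thresh(-0.261, 0.0553) = -0.2057
Iteration 4: beta = 0.6, y = -0.2057 + 0.6*(-0.2057 + 0.4986) = -0.03
  grad(y) = 0.82, v = y - alpha*grad = -0.0744
  prox(v) = soft_thresh(-0.0744, 0.0553) = -0.0192
f(x_4) = 3*(-0.0192)^2 + 1*(-0.0192) + 1.02*|-0.0192| = 0.0015


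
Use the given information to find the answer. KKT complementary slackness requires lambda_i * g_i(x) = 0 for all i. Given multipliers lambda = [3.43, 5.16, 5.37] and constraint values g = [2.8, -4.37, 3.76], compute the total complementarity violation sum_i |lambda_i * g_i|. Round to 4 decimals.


KKT complementary slackness check:
lambda_1 * g_1 = 3.43 * 2.8 = 9.604
lambda_2 * g_2 = 5.16 * -4.37 = -22.5492
lambda_3 * g_3 = 5.37 * 3.76 = 20.1912
Total violation = 9.604 + 22.5492 + 20.1912 = 52.3444


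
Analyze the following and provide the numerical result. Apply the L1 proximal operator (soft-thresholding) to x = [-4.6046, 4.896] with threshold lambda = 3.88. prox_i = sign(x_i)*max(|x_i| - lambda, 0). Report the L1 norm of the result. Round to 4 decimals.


Soft-thresholding with lambda = 3.88:
prox(-4.6046) = sign(-4.6046)*max(|-4.6046| - 3.88, 0) = -0.7246
prox(4.896) = sign(4.896)*max(|4.896| - 3.88, 0) = 1.016
prox(x) = [-0.7246, 1.016]
||prox(x)||_1 = 0.7246 + 1.016 = 1.7406


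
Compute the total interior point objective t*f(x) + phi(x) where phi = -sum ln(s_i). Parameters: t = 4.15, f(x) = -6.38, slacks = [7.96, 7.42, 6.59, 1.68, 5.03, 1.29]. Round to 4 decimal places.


Step 1: Compute log-barrier.
ln values: [2.0744, 2.0042, 1.8856, 0.5188, 1.6154, 0.2546]
phi = -(2.0744 + 2.0042 + 1.8856 + 0.5188 + 1.6154 + 0.2546) = -8.353
Step 2: Compute augmented objective.
t*f(x) = 4.15*-6.38 = -26.477
Total = -26.477 - 8.353 = -34.83


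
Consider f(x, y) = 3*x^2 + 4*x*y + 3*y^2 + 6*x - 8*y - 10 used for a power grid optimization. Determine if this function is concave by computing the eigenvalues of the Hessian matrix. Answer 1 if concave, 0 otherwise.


The Hessian of f(x,y) = 3*x^2 + 4*x*y + 3*y^2 + 6*x - 8*y - 10 is:
H = [[6, 4], [4, 6]]
Trace = 6 + 6 = 12
Determinant = 6*6 - (4)^2 = 20
Discriminant = (12)^2 - 4*20 = 64.0
Eigenvalues: lambda_1 = 2.0, lambda_2 = 10.0
The function is not concave.

0


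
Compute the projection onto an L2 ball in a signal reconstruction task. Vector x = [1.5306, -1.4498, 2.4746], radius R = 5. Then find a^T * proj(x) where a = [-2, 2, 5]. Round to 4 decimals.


Step 1: Compute ||x|| (intermediates to 6 decimals).
||x|| = sqrt(1.5306^2 + (-1.4498)^2 + 2.4746^2) = 3.250892
Step 2: Project.
Since ||x|| <= R, proj = x (no scaling needed).
proj(x) = [1.5306, -1.4498, 2.4746]
Step 3: Dot product.
a^T * proj(x) = -2*1.5306 + 2*(-1.4498) + 5*2.4746 = 6.4122


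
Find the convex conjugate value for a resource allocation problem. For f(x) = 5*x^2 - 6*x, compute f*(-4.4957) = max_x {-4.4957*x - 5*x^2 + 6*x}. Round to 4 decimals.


f*(y) = sup_x {y*x - a*x^2 - b*x} = sup_x {(y-b)*x - a*x^2}
FOC: (y - b) - 2a*x = 0 => x* = (y - b)/(2a)
x* = (-4.4957 + 6)/(2*5) = 0.1504
f*(-4.4957) = (y-b)^2/(4a) = (-4.4957 + 6)^2/(4*5)
= 2.2629/20 = 0.1131


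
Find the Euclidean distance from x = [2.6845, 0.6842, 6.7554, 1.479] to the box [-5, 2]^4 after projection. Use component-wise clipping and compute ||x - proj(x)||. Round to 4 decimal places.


Project each component onto [-5, 2].
clip(2.6845) = 2.0, clip(0.6842) = 0.6842, clip(6.7554) = 2.0, clip(1.479) = 1.479
Projection = [2.0, 0.6842, 2.0, 1.479]
Squared diffs: [0.4685, 0.0, 22.6138, 0.0]
Distance = sqrt(23.0823) = 4.8044


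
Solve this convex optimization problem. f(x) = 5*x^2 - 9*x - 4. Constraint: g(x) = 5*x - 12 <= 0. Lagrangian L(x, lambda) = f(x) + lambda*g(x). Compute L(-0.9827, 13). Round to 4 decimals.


Step 1: Evaluate f(x).
f(-0.9827) = 5*(-0.9827)^2 - 9*(-0.9827) - 4 = 9.6728
Step 2: Evaluate g(x).
g(-0.9827) = 5*-0.9827 - 12 = -16.9135
Step 3: Compute Lagrangian.
L = 9.6728 + 13*-16.9135 = -210.2027


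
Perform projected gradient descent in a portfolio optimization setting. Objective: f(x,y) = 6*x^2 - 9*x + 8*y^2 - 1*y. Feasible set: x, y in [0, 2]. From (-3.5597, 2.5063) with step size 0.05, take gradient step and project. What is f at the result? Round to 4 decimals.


Step 1: Compute gradient at (-3.5597, 2.5063).
grad_x = 2*6*-3.5597 - 9 = -51.7164
grad_y = 2*8*2.5063 - 1 = 39.1008
Step 2: Gradient step.
x_raw = -3.5597 - 0.05*-51.7164 = -0.9739
y_raw = 2.5063 - 0.05*39.1008 = 0.5513
Step 3: Project onto [0, 2].
x_proj = clip(-0.9739) = 0.0
y_proj = clip(0.5513) = 0.5513
Step 4: Evaluate f.
f(0.0, 0.5513) = 1.8798


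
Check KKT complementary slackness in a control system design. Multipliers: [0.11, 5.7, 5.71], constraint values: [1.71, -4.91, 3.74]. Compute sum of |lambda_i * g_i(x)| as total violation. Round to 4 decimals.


KKT complementary slackness check:
lambda_1 * g_1 = 0.11 * 1.71 = 0.1881
lambda_2 * g_2 = 5.7 * -4.91 = -27.987
lambda_3 * g_3 = 5.71 * 3.74 = 21.3554
Total violation = 0.1881 + 27.987 + 21.3554 = 49.5305


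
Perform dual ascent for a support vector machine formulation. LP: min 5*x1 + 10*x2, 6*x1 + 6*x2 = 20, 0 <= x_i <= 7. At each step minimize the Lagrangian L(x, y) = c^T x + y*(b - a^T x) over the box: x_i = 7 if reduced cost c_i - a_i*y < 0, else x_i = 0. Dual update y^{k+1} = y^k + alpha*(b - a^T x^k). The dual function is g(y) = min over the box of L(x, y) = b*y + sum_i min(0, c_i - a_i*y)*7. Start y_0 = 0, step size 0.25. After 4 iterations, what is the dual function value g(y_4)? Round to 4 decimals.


Dual ascent for LP: min 5*x1 + 10*x2, 6*x1 + 6*x2 = 20, 0 <= x_i <= 7
Step 1: y^k = 0.0, reduced costs: (5.0, 10.0)
  x^k = (0.0, 0.0), subgradient = b - a^T x = 20.0
  y^{k+1} = 0.0 + 0.25*20.0 = 5.0
Step 2: y^k = 5.0, reduced costs: (-25.0, -20.0)
  x^k = (7.0, 7.0), subgradient = b - a^T x = -64.0
  y^{k+1} = 5.0 + 0.25*-64.0 = -11.0
Step 3: y^k = -11.0, reduced costs: (71.0, 76.0)
  x^k = (0.0, 0.0), subgradient = b - a^T x = 20.0
  y^{k+1} = -11.0 + 0.25*20.0 = -6.0
Step 4: y^k = -6.0, reduced costs: (41.0, 46.0)
  x^k = (0.0, 0.0), subgradient = b - a^T x = 20.0
  y^{k+1} = -6.0 + 0.25*20.0 = -1.0
Dual objective at y_4 = -1.0: reduced costs (11.0, 16.0), box minimizer x = (0.0, 0.0)
g(y_4) = b*y + (c1 - a1*y)*x1 + (c2 - a2*y)*x2 = 20*(-1.0) + 11.0*0.0 + 16.0*0.0 = -20.0 + 0.0 + 0.0 = -20.0


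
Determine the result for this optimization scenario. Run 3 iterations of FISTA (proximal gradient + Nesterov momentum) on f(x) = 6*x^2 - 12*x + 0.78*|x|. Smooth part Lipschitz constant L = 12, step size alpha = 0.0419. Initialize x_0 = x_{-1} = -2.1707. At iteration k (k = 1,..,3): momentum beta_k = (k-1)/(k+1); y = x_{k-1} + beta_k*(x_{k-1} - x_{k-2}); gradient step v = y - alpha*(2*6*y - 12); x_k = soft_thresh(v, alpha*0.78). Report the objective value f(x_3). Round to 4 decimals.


FISTA on f(x) = 6*x^2 - 12*x + 0.78*|x|
L = 12, alpha = 0.0419
Iteration 1: beta = 0.0, y = -2.1707 + 0.0*(-2.1707 + 2.1707) = -2.1707
  grad(y) = -38.0484, v = y - alpha*grad = -0.5765
  prox(v) = soft_thresh(-0.5765, 0.0327) = -0.5438
Iteration 2: beta = 0.3333, y = -0.5438 + 0.3333*(-0.5438 + 2.1707) = -0.0015
  grad(y) = -12.0178, v = y - alpha*grad = 0.5021
  prox(v) = soft_thresh(0.5021, 0.0327) = 0.4694
Iteration 3: beta = 0.5, y = 0.4694 + 0.5*(0.4694 + 0.5438) = 0.976
  grad(y) = -0.2884, v = y - alpha*grad = 0.988
  prox(v) = soft_thresh(0.988, 0.0327) = 0.9554
f(x_3) = 6*0.9554^2 - 12*0.9554 + 0.78*|0.9554| = -5.2429


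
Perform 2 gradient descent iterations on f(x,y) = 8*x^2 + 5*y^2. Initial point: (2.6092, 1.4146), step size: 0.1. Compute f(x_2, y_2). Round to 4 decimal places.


Gradient descent on f(x,y) = 8*x^2 + 5*y^2.
Starting point: (2.6092, 1.4146), alpha = 0.1
Step 1: grad_x = 2*8*2.6092 = 41.7472, grad_y = 2*5*1.4146 = 14.146
  x_1 = 2.6092 - 0.1*41.7472 = -1.5655
  y_1 = 1.4146 - 0.1*14.146 = 0.0
Step 2: grad_x = 2*8*-1.5655 = -25.0483, grad_y = 2*5*0.0 = 0.0
  x_2 = -1.5655 - 0.1*-25.0483 = 0.9393
  y_2 = 0.0 - 0.1*0.0 = 0.0
f(0.9393, 0.0) = 8*0.9393^2 + 5*0.0^2 = 7.0585


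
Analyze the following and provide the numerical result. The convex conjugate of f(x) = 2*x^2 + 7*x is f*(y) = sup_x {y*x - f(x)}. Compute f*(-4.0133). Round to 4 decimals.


f*(y) = sup_x {y*x - a*x^2 - b*x} = sup_x {(y-b)*x - a*x^2}
FOC: (y - b) - 2a*x = 0 => x* = (y - b)/(2a)
x* = (-4.0133 - 7)/(2*2) = -2.7533
f*(-4.0133) = (y-b)^2/(4a) = (-4.0133 - 7)^2/(4*2)
= 121.2928/8 = 15.1616


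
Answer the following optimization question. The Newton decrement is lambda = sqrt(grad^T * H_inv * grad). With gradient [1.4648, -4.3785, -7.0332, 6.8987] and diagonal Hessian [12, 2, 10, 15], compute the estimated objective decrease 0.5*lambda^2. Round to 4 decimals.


Step 1: H is diagonal, so H^(-1) * g = [0.1221, -2.1893, -0.7033, 0.4599].
Step 2: g^T H^(-1) g = sum_i g_i^2 / H_ii
  = (1.4648)^2/12 + (-4.3785)^2/2 + (-7.0332)^2/10 + (6.8987)^2/15
  = 0.1788 + 9.5856 + 4.9466 + 3.1728 = 17.8838
Step 3: Objective decrease = 0.5 * g^T H^(-1) g = 8.9419


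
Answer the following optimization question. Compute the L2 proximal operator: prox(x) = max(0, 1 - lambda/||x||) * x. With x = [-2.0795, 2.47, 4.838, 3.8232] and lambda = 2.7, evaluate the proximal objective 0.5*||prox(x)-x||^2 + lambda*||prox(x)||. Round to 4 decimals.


Step 1: Compute ||x||.
||x|| = 6.9605
Step 2: Compute scaling factor.
scale = max(0, 1 - 2.7/6.9605) = 0.6121
Step 3: prox(x) = [-1.2729, 1.5119, 2.9613, 2.3402]
||prox(x)|| = 4.2605
Step 4: Proximal objective.
0.5*||prox-x||^2 = 3.645
lambda*||prox|| = 11.5034
Total = 15.1483


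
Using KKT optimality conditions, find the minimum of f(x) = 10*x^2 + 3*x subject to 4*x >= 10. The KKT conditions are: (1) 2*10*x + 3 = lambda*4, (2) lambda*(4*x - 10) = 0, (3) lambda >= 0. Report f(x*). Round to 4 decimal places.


Step 1: Try lambda = 0 (constraint inactive).
x_unc = -3/(2*10) = -0.15
Check: 4*-0.15 = -0.6 < 10 -- violated!
Step 2: Constraint must be active: 4*x = 10
x* = 10/4 = 2.5
lambda = (2*10*2.5 + 3)/4 = 13.25
Step 3: Compute optimal value.
f(x*) = 10*2.5^2 + 3*2.5 = 70.0


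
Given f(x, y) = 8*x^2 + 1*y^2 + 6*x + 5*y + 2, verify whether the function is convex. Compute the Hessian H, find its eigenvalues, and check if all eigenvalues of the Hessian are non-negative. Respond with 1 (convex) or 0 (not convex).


The Hessian of f(x,y) = 8*x^2 + 1*y^2 + 6*x + 5*y + 2 is:
H = [[16, 0], [0, 2]]
Trace = 16 + 2 = 18
Determinant = 16*2 - (0)^2 = 32
Discriminant = (18)^2 - 4*32 = 196.0
Eigenvalues: lambda_1 = 2.0, lambda_2 = 16.0
The function is convex.

1


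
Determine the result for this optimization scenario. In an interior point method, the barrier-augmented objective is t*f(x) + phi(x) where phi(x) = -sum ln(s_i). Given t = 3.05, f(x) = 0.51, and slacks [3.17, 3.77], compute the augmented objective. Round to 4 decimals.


Step 1: Compute log-barrier.
ln values: [1.1537, 1.3271]
phi = -(1.1537 + 1.3271) = -2.4808
Step 2: Compute augmented objective.
t*f(x) = 3.05*0.51 = 1.5555
Total = 1.5555 - 2.4808 = -0.9253


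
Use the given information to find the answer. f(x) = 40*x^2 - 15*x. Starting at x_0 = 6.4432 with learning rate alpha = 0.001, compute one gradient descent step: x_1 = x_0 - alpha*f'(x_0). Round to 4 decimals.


We compute the gradient at x_0 and apply the update.
f'(x) = 80*x - 15
f'(6.4432) = 80*6.4432 - 15 = 500.456
x_1 = 6.4432 - 0.001*500.456 = 5.9427


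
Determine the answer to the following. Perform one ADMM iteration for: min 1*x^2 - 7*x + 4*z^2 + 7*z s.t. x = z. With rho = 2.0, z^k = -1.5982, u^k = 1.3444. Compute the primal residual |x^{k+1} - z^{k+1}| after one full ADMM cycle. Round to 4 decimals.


ADMM iteration with rho = 2.0, z^k = -1.5982, u^k = 1.3444
Step 1: x-update.
Minimize 1*x^2 - 7*x + (2.0/2)*(x + 1.5982 + 1.3444)^2
FOC: (2*1 + 2.0)*x = 7 + 2.0*(-1.5982 - 1.3444)
x^{k+1} = 0.2787
Step 2: z-update.
Minimize 4*z^2 + 7*z + (2.0/2)*(0.2787 - z + 1.3444)^2
FOC: (2*4 + 2.0)*z = -7 + 2.0*(0.2787 + 1.3444)
z^{k+1} = -0.3754
Step 3: u-update.
u^{k+1} = 1.3444 + 0.2787 + 0.3754 = 1.9985
Step 4: Primal residual = |0.2787 + 0.3754| = 0.6541
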